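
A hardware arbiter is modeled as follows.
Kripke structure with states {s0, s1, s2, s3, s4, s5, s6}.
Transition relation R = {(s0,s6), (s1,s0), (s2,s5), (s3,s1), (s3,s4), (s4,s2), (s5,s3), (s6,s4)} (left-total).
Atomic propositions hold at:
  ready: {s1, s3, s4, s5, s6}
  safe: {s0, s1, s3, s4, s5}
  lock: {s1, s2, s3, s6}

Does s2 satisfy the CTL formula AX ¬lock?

Sat(¬lock) = {s0, s4, s5}
Sat(AX ¬lock) = {s : every successor in {s0, s4, s5}} = {s1, s2, s6}
s2 ∈ Sat(AX ¬lock) = {s1, s2, s6}, so the formula holds at s2.

Yes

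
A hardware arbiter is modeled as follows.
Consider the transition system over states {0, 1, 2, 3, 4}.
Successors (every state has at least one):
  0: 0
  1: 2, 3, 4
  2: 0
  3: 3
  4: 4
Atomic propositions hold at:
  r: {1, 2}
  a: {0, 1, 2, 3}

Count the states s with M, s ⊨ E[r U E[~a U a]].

4

Sat(~a) = {4}
E[~a U a]: least fixpoint, start Z0 = Sat(a) = {0, 1, 2, 3}, add states in Sat(~a) with some successor in Z. Already a fixed point.
Sat(E[~a U a]) = {0, 1, 2, 3}
E[r U E[~a U a]]: least fixpoint, start Z0 = Sat(E[~a U a]) = {0, 1, 2, 3}, add states in Sat(r) with some successor in Z. Already a fixed point.
Sat(E[r U E[~a U a]]) = {0, 1, 2, 3}
|Sat(E[r U E[~a U a]])| = |{0, 1, 2, 3}| = 4.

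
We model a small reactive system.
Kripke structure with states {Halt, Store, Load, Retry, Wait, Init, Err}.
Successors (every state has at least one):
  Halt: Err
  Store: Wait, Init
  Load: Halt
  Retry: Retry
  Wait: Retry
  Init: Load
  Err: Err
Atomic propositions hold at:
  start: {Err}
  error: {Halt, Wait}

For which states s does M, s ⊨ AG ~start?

{Retry, Wait}

Sat(~start) = {Halt, Store, Load, Retry, Wait, Init}
AG ~start: greatest fixpoint, start Z0 = {Halt, Store, Load, Retry, Wait, Init}, keep only states in Sat with every successor in Z. Z1 = {Store, Load, Retry, Wait, Init}; Z2 = {Store, Retry, Wait, Init}; Z3 = {Store, Retry, Wait}; Z4 = {Retry, Wait}; fixed.
Sat(AG ~start) = {Retry, Wait}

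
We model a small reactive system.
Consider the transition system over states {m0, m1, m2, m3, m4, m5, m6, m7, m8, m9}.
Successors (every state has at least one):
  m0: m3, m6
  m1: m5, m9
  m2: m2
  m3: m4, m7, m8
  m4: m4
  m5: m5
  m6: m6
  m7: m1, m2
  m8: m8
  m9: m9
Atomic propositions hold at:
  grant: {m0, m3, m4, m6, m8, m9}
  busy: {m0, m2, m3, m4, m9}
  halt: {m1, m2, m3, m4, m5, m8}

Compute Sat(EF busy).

{m0, m1, m2, m3, m4, m7, m9}

EF busy: least fixpoint, start Z0 = {m0, m2, m3, m4, m9}, add states with some successor in Z. Z1 = {m0, m1, m2, m3, m4, m7, m9}; fixed.
Sat(EF busy) = {m0, m1, m2, m3, m4, m7, m9}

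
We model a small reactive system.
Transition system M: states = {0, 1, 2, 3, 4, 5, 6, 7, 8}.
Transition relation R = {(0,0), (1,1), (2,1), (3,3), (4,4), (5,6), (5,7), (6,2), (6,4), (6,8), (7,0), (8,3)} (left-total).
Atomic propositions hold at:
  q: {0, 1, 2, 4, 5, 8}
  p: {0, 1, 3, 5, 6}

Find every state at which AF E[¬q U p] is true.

{0, 1, 2, 3, 5, 6, 7, 8}

Sat(¬q) = {3, 6, 7}
E[¬q U p]: least fixpoint, start Z0 = Sat(p) = {0, 1, 3, 5, 6}, add states in Sat(¬q) with some successor in Z. Z1 = {0, 1, 3, 5, 6, 7}; fixed.
Sat(E[¬q U p]) = {0, 1, 3, 5, 6, 7}
AF E[¬q U p]: least fixpoint, start Z0 = {0, 1, 3, 5, 6, 7}, add states with every successor in Z. Z1 = {0, 1, 2, 3, 5, 6, 7, 8}; fixed.
Sat(AF E[¬q U p]) = {0, 1, 2, 3, 5, 6, 7, 8}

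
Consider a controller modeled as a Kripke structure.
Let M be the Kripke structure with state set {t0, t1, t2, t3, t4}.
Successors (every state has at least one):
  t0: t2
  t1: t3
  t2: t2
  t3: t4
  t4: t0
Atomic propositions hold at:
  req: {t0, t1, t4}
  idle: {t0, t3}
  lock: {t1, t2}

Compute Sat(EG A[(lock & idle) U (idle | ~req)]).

Sat(lock & idle) = ∅
Sat(~req) = {t2, t3}
Sat(idle | ~req) = {t0, t2, t3}
A[(lock & idle) U (idle | ~req)]: least fixpoint, start Z0 = Sat((idle | ~req)) = {t0, t2, t3}, add states in Sat(lock & idle) with every successor in Z. Already a fixed point.
Sat(A[(lock & idle) U (idle | ~req)]) = {t0, t2, t3}
EG A[(lock & idle) U (idle | ~req)]: greatest fixpoint, start Z0 = {t0, t2, t3}, keep only states in Sat with some successor in Z. Z1 = {t0, t2}; fixed.
Sat(EG A[(lock & idle) U (idle | ~req)]) = {t0, t2}

{t0, t2}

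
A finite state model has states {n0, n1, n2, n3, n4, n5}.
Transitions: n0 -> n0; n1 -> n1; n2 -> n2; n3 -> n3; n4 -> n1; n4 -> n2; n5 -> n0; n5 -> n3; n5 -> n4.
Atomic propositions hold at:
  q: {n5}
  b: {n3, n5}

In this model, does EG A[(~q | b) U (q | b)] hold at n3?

Yes

Sat(~q) = {n0, n1, n2, n3, n4}
Sat(~q | b) = {n0, n1, n2, n3, n4, n5}
Sat(q | b) = {n3, n5}
A[(~q | b) U (q | b)]: least fixpoint, start Z0 = Sat((q | b)) = {n3, n5}, add states in Sat(~q | b) with every successor in Z. Already a fixed point.
Sat(A[(~q | b) U (q | b)]) = {n3, n5}
EG A[(~q | b) U (q | b)]: greatest fixpoint, start Z0 = {n3, n5}, keep only states in Sat with some successor in Z. Already a fixed point.
Sat(EG A[(~q | b) U (q | b)]) = {n3, n5}
n3 ∈ Sat(EG A[(~q | b) U (q | b)]) = {n3, n5}, so the formula holds at n3.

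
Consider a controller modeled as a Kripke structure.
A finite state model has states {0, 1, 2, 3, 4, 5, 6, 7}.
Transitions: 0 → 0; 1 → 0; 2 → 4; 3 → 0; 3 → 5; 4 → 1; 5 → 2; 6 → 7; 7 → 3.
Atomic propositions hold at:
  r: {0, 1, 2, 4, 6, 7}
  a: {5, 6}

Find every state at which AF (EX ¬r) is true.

{3, 6, 7}

Sat(¬r) = {3, 5}
Sat(EX ¬r) = {s : some successor in {3, 5}} = {3, 7}
AF (EX ¬r): least fixpoint, start Z0 = {3, 7}, add states with every successor in Z. Z1 = {3, 6, 7}; fixed.
Sat(AF (EX ¬r)) = {3, 6, 7}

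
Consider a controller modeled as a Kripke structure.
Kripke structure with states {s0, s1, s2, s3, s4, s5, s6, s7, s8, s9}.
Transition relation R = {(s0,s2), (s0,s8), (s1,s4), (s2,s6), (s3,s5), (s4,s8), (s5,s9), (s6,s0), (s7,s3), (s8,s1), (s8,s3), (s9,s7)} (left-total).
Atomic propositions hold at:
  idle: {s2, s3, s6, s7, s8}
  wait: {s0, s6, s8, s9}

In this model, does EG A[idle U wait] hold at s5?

No

A[idle U wait]: least fixpoint, start Z0 = Sat(wait) = {s0, s6, s8, s9}, add states in Sat(idle) with every successor in Z. Z1 = {s0, s2, s6, s8, s9}; fixed.
Sat(A[idle U wait]) = {s0, s2, s6, s8, s9}
EG A[idle U wait]: greatest fixpoint, start Z0 = {s0, s2, s6, s8, s9}, keep only states in Sat with some successor in Z. Z1 = {s0, s2, s6}; fixed.
Sat(EG A[idle U wait]) = {s0, s2, s6}
s5 ∉ Sat(EG A[idle U wait]) = {s0, s2, s6}, so the formula does not hold at s5.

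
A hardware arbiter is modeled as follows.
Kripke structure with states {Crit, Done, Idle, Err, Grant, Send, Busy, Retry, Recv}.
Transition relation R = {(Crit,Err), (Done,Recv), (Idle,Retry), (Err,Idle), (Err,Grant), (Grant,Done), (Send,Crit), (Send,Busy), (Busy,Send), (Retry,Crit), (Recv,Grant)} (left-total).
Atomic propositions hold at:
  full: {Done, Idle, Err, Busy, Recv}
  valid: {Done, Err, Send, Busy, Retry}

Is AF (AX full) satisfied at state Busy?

Sat(AX full) = {s : every successor in {Done, Idle, Err, Busy, Recv}} = {Crit, Done, Grant}
AF (AX full): least fixpoint, start Z0 = {Crit, Done, Grant}, add states with every successor in Z. Z1 = {Crit, Done, Grant, Retry, Recv}; Z2 = {Crit, Done, Idle, Grant, Retry, Recv}; Z3 = {Crit, Done, Idle, Err, Grant, Retry, Recv}; fixed.
Sat(AF (AX full)) = {Crit, Done, Idle, Err, Grant, Retry, Recv}
Busy ∉ Sat(AF (AX full)) = {Crit, Done, Idle, Err, Grant, Retry, Recv}, so the formula does not hold at Busy.

No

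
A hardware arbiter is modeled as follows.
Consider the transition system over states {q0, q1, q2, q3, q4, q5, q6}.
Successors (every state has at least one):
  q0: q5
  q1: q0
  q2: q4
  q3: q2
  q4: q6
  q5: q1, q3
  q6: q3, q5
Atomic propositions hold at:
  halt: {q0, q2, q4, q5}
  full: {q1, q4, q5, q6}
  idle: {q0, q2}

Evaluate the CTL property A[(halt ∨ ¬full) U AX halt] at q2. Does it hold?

Yes

Sat(¬full) = {q0, q2, q3}
Sat(halt ∨ ¬full) = {q0, q2, q3, q4, q5}
Sat(AX halt) = {s : every successor in {q0, q2, q4, q5}} = {q0, q1, q2, q3}
A[(halt ∨ ¬full) U AX halt]: least fixpoint, start Z0 = Sat(AX halt) = {q0, q1, q2, q3}, add states in Sat(halt ∨ ¬full) with every successor in Z. Z1 = {q0, q1, q2, q3, q5}; fixed.
Sat(A[(halt ∨ ¬full) U AX halt]) = {q0, q1, q2, q3, q5}
q2 ∈ Sat(A[(halt ∨ ¬full) U AX halt]) = {q0, q1, q2, q3, q5}, so the formula holds at q2.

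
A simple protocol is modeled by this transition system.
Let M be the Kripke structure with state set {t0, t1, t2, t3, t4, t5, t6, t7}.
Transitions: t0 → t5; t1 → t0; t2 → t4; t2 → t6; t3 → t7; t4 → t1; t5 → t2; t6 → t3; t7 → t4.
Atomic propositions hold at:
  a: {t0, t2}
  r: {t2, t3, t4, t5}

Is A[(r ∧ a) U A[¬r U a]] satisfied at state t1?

Sat(r ∧ a) = {t2}
Sat(¬r) = {t0, t1, t6, t7}
A[¬r U a]: least fixpoint, start Z0 = Sat(a) = {t0, t2}, add states in Sat(¬r) with every successor in Z. Z1 = {t0, t1, t2}; fixed.
Sat(A[¬r U a]) = {t0, t1, t2}
A[(r ∧ a) U A[¬r U a]]: least fixpoint, start Z0 = Sat(A[¬r U a]) = {t0, t1, t2}, add states in Sat(r ∧ a) with every successor in Z. Already a fixed point.
Sat(A[(r ∧ a) U A[¬r U a]]) = {t0, t1, t2}
t1 ∈ Sat(A[(r ∧ a) U A[¬r U a]]) = {t0, t1, t2}, so the formula holds at t1.

Yes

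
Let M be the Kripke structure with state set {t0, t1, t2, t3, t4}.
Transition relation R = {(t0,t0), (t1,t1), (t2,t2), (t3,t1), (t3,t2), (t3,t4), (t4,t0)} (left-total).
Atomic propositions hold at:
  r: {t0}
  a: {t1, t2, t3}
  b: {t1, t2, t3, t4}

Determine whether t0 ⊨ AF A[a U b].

A[a U b]: least fixpoint, start Z0 = Sat(b) = {t1, t2, t3, t4}, add states in Sat(a) with every successor in Z. Already a fixed point.
Sat(A[a U b]) = {t1, t2, t3, t4}
AF A[a U b]: least fixpoint, start Z0 = {t1, t2, t3, t4}, add states with every successor in Z. Already a fixed point.
Sat(AF A[a U b]) = {t1, t2, t3, t4}
t0 ∉ Sat(AF A[a U b]) = {t1, t2, t3, t4}, so the formula does not hold at t0.

No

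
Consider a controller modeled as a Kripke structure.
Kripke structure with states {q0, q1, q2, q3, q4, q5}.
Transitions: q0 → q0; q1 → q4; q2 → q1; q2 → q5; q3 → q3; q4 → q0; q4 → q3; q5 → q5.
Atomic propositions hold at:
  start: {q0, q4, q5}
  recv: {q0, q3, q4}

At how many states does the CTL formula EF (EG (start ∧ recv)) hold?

Sat(start ∧ recv) = {q0, q4}
EG (start ∧ recv): greatest fixpoint, start Z0 = {q0, q4}, keep only states in Sat with some successor in Z. Already a fixed point.
Sat(EG (start ∧ recv)) = {q0, q4}
EF (EG (start ∧ recv)): least fixpoint, start Z0 = {q0, q4}, add states with some successor in Z. Z1 = {q0, q1, q4}; Z2 = {q0, q1, q2, q4}; fixed.
Sat(EF (EG (start ∧ recv))) = {q0, q1, q2, q4}
|Sat(EF (EG (start ∧ recv)))| = |{q0, q1, q2, q4}| = 4.

4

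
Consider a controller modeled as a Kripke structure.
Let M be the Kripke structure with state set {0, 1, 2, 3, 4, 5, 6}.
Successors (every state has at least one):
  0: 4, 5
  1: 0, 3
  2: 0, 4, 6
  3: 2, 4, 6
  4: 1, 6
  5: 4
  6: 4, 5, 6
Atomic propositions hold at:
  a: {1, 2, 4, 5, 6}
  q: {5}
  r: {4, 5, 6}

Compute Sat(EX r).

{0, 2, 3, 4, 5, 6}

Sat(EX r) = {s : some successor in {4, 5, 6}} = {0, 2, 3, 4, 5, 6}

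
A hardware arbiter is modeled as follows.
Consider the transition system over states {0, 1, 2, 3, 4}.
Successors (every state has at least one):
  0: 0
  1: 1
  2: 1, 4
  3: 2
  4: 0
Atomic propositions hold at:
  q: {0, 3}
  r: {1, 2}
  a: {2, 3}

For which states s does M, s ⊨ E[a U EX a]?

Sat(EX a) = {s : some successor in {2, 3}} = {3}
E[a U EX a]: least fixpoint, start Z0 = Sat(EX a) = {3}, add states in Sat(a) with some successor in Z. Already a fixed point.
Sat(E[a U EX a]) = {3}

{3}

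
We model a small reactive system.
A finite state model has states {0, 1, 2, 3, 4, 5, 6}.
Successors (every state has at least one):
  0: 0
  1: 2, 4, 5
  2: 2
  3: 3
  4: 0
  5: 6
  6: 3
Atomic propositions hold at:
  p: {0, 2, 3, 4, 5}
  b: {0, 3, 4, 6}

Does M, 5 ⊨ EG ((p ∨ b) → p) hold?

No

Sat(p ∨ b) = {0, 2, 3, 4, 5, 6}
Sat((p ∨ b) → p) = {0, 1, 2, 3, 4, 5}
EG ((p ∨ b) → p): greatest fixpoint, start Z0 = {0, 1, 2, 3, 4, 5}, keep only states in Sat with some successor in Z. Z1 = {0, 1, 2, 3, 4}; fixed.
Sat(EG ((p ∨ b) → p)) = {0, 1, 2, 3, 4}
5 ∉ Sat(EG ((p ∨ b) → p)) = {0, 1, 2, 3, 4}, so the formula does not hold at 5.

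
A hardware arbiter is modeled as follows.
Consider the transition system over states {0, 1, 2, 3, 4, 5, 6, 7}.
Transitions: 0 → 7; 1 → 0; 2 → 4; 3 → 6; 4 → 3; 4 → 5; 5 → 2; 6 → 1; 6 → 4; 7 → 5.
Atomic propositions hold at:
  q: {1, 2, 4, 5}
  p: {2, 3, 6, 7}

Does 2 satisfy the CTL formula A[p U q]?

Yes

A[p U q]: least fixpoint, start Z0 = Sat(q) = {1, 2, 4, 5}, add states in Sat(p) with every successor in Z. Z1 = {1, 2, 4, 5, 6, 7}; Z2 = {1, 2, 3, 4, 5, 6, 7}; fixed.
Sat(A[p U q]) = {1, 2, 3, 4, 5, 6, 7}
2 ∈ Sat(A[p U q]) = {1, 2, 3, 4, 5, 6, 7}, so the formula holds at 2.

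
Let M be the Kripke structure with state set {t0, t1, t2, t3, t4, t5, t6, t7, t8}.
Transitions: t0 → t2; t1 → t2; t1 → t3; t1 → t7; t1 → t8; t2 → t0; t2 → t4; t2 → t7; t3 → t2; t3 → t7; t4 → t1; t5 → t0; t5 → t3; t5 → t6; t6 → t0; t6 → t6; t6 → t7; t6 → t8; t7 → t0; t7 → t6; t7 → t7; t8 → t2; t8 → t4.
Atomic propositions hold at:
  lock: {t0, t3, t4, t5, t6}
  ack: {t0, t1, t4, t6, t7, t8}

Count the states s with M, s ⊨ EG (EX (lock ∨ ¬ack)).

Sat(¬ack) = {t2, t3, t5}
Sat(lock ∨ ¬ack) = {t0, t2, t3, t4, t5, t6}
Sat(EX (lock ∨ ¬ack)) = {s : some successor in {t0, t2, t3, t4, t5, t6}} = {t0, t1, t2, t3, t5, t6, t7, t8}
EG (EX (lock ∨ ¬ack)): greatest fixpoint, start Z0 = {t0, t1, t2, t3, t5, t6, t7, t8}, keep only states in Sat with some successor in Z. Already a fixed point.
Sat(EG (EX (lock ∨ ¬ack))) = {t0, t1, t2, t3, t5, t6, t7, t8}
|Sat(EG (EX (lock ∨ ¬ack)))| = |{t0, t1, t2, t3, t5, t6, t7, t8}| = 8.

8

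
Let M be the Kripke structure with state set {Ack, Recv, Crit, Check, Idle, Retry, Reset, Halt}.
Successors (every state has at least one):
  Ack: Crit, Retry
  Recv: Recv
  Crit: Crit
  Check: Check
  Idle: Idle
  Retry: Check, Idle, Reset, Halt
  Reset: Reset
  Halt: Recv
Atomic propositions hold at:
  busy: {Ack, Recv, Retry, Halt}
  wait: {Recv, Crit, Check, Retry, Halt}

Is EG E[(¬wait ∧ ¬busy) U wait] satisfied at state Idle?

No

Sat(¬wait) = {Ack, Idle, Reset}
Sat(¬busy) = {Crit, Check, Idle, Reset}
Sat(¬wait ∧ ¬busy) = {Idle, Reset}
E[(¬wait ∧ ¬busy) U wait]: least fixpoint, start Z0 = Sat(wait) = {Recv, Crit, Check, Retry, Halt}, add states in Sat(¬wait ∧ ¬busy) with some successor in Z. Already a fixed point.
Sat(E[(¬wait ∧ ¬busy) U wait]) = {Recv, Crit, Check, Retry, Halt}
EG E[(¬wait ∧ ¬busy) U wait]: greatest fixpoint, start Z0 = {Recv, Crit, Check, Retry, Halt}, keep only states in Sat with some successor in Z. Already a fixed point.
Sat(EG E[(¬wait ∧ ¬busy) U wait]) = {Recv, Crit, Check, Retry, Halt}
Idle ∉ Sat(EG E[(¬wait ∧ ¬busy) U wait]) = {Recv, Crit, Check, Retry, Halt}, so the formula does not hold at Idle.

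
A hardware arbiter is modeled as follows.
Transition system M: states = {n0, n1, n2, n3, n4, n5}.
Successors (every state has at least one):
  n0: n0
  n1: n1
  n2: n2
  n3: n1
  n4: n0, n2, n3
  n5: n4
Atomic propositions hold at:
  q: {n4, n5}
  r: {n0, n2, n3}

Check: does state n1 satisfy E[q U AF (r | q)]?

No

Sat(r | q) = {n0, n2, n3, n4, n5}
AF (r | q): least fixpoint, start Z0 = {n0, n2, n3, n4, n5}, add states with every successor in Z. Already a fixed point.
Sat(AF (r | q)) = {n0, n2, n3, n4, n5}
E[q U AF (r | q)]: least fixpoint, start Z0 = Sat(AF (r | q)) = {n0, n2, n3, n4, n5}, add states in Sat(q) with some successor in Z. Already a fixed point.
Sat(E[q U AF (r | q)]) = {n0, n2, n3, n4, n5}
n1 ∉ Sat(E[q U AF (r | q)]) = {n0, n2, n3, n4, n5}, so the formula does not hold at n1.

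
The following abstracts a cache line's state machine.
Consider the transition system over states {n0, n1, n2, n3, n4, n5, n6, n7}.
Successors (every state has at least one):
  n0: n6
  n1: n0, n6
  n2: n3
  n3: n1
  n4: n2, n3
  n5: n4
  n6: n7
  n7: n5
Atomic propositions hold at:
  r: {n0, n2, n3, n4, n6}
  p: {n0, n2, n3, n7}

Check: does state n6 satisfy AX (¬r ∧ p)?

Yes

Sat(¬r) = {n1, n5, n7}
Sat(¬r ∧ p) = {n7}
Sat(AX (¬r ∧ p)) = {s : every successor in {n7}} = {n6}
n6 ∈ Sat(AX (¬r ∧ p)) = {n6}, so the formula holds at n6.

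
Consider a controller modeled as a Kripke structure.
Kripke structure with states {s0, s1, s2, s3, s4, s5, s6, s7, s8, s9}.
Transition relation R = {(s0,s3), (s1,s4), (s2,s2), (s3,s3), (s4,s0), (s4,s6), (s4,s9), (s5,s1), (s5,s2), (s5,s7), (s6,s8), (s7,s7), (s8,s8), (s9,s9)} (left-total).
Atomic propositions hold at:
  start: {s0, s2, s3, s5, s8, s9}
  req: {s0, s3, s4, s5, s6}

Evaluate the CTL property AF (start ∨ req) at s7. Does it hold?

Sat(start ∨ req) = {s0, s2, s3, s4, s5, s6, s8, s9}
AF (start ∨ req): least fixpoint, start Z0 = {s0, s2, s3, s4, s5, s6, s8, s9}, add states with every successor in Z. Z1 = {s0, s1, s2, s3, s4, s5, s6, s8, s9}; fixed.
Sat(AF (start ∨ req)) = {s0, s1, s2, s3, s4, s5, s6, s8, s9}
s7 ∉ Sat(AF (start ∨ req)) = {s0, s1, s2, s3, s4, s5, s6, s8, s9}, so the formula does not hold at s7.

No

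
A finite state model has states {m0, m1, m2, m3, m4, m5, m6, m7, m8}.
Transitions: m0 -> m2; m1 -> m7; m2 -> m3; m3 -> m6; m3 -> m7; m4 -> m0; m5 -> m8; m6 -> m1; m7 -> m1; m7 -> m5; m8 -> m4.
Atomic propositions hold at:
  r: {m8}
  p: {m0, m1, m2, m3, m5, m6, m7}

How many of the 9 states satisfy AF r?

AF r: least fixpoint, start Z0 = {m8}, add states with every successor in Z. Z1 = {m5, m8}; fixed.
Sat(AF r) = {m5, m8}
|Sat(AF r)| = |{m5, m8}| = 2.

2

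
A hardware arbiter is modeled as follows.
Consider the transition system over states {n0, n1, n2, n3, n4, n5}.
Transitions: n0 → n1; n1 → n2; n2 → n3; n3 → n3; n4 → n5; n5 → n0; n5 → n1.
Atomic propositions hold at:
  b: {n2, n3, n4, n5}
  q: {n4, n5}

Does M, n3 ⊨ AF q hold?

No

AF q: least fixpoint, start Z0 = {n4, n5}, add states with every successor in Z. Already a fixed point.
Sat(AF q) = {n4, n5}
n3 ∉ Sat(AF q) = {n4, n5}, so the formula does not hold at n3.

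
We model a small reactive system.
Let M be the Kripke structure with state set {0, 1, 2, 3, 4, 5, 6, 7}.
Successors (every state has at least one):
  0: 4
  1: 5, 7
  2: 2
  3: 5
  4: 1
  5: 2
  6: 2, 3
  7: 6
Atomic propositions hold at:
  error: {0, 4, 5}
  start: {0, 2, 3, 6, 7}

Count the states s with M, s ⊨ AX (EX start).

6

Sat(EX start) = {s : some successor in {0, 2, 3, 6, 7}} = {1, 2, 5, 6, 7}
Sat(AX (EX start)) = {s : every successor in {1, 2, 5, 6, 7}} = {1, 2, 3, 4, 5, 7}
|Sat(AX (EX start))| = |{1, 2, 3, 4, 5, 7}| = 6.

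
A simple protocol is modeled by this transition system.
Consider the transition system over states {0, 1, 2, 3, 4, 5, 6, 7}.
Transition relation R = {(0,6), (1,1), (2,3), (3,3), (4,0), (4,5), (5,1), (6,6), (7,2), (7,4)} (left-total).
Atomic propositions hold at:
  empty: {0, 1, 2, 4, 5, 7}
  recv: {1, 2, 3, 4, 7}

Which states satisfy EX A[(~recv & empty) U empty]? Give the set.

Sat(~recv) = {0, 5, 6}
Sat(~recv & empty) = {0, 5}
A[(~recv & empty) U empty]: least fixpoint, start Z0 = Sat(empty) = {0, 1, 2, 4, 5, 7}, add states in Sat(~recv & empty) with every successor in Z. Already a fixed point.
Sat(A[(~recv & empty) U empty]) = {0, 1, 2, 4, 5, 7}
Sat(EX A[(~recv & empty) U empty]) = {s : some successor in {0, 1, 2, 4, 5, 7}} = {1, 4, 5, 7}

{1, 4, 5, 7}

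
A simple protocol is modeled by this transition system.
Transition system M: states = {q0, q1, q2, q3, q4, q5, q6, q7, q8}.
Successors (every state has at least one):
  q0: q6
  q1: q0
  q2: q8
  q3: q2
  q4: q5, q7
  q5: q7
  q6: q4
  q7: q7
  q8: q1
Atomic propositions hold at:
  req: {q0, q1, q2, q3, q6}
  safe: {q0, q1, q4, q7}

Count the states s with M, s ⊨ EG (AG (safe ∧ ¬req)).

Sat(¬req) = {q4, q5, q7, q8}
Sat(safe ∧ ¬req) = {q4, q7}
AG (safe ∧ ¬req): greatest fixpoint, start Z0 = {q4, q7}, keep only states in Sat with every successor in Z. Z1 = {q7}; fixed.
Sat(AG (safe ∧ ¬req)) = {q7}
EG (AG (safe ∧ ¬req)): greatest fixpoint, start Z0 = {q7}, keep only states in Sat with some successor in Z. Already a fixed point.
Sat(EG (AG (safe ∧ ¬req))) = {q7}
|Sat(EG (AG (safe ∧ ¬req)))| = |{q7}| = 1.

1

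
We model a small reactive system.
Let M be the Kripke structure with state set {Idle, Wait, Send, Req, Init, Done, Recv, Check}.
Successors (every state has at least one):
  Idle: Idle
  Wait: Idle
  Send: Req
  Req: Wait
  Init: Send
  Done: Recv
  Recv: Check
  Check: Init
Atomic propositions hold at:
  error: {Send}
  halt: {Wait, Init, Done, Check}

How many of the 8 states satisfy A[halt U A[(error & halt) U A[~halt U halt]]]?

Sat(error & halt) = ∅
Sat(~halt) = {Idle, Send, Req, Recv}
A[~halt U halt]: least fixpoint, start Z0 = Sat(halt) = {Wait, Init, Done, Check}, add states in Sat(~halt) with every successor in Z. Z1 = {Wait, Req, Init, Done, Recv, Check}; Z2 = {Wait, Send, Req, Init, Done, Recv, Check}; fixed.
Sat(A[~halt U halt]) = {Wait, Send, Req, Init, Done, Recv, Check}
A[(error & halt) U A[~halt U halt]]: least fixpoint, start Z0 = Sat(A[~halt U halt]) = {Wait, Send, Req, Init, Done, Recv, Check}, add states in Sat(error & halt) with every successor in Z. Already a fixed point.
Sat(A[(error & halt) U A[~halt U halt]]) = {Wait, Send, Req, Init, Done, Recv, Check}
A[halt U A[(error & halt) U A[~halt U halt]]]: least fixpoint, start Z0 = Sat(A[(error & halt) U A[~halt U halt]]) = {Wait, Send, Req, Init, Done, Recv, Check}, add states in Sat(halt) with every successor in Z. Already a fixed point.
Sat(A[halt U A[(error & halt) U A[~halt U halt]]]) = {Wait, Send, Req, Init, Done, Recv, Check}
|Sat(A[halt U A[(error & halt) U A[~halt U halt]]])| = |{Wait, Send, Req, Init, Done, Recv, Check}| = 7.

7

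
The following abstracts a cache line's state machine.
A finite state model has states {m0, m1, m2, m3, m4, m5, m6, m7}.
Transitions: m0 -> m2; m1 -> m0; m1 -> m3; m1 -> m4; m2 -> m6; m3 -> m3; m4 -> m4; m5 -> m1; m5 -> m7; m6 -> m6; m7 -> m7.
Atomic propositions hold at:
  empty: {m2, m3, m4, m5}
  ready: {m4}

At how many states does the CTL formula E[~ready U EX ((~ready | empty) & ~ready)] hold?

Sat(~ready) = {m0, m1, m2, m3, m5, m6, m7}
Sat(~ready | empty) = {m0, m1, m2, m3, m4, m5, m6, m7}
Sat((~ready | empty) & ~ready) = {m0, m1, m2, m3, m5, m6, m7}
Sat(EX ((~ready | empty) & ~ready)) = {s : some successor in {m0, m1, m2, m3, m5, m6, m7}} = {m0, m1, m2, m3, m5, m6, m7}
E[~ready U EX ((~ready | empty) & ~ready)]: least fixpoint, start Z0 = Sat(EX ((~ready | empty) & ~ready)) = {m0, m1, m2, m3, m5, m6, m7}, add states in Sat(~ready) with some successor in Z. Already a fixed point.
Sat(E[~ready U EX ((~ready | empty) & ~ready)]) = {m0, m1, m2, m3, m5, m6, m7}
|Sat(E[~ready U EX ((~ready | empty) & ~ready)])| = |{m0, m1, m2, m3, m5, m6, m7}| = 7.

7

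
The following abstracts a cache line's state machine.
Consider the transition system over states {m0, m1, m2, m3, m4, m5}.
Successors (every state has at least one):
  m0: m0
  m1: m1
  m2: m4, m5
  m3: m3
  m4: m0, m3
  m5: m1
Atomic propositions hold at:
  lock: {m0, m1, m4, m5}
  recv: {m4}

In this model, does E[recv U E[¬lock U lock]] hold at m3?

Sat(¬lock) = {m2, m3}
E[¬lock U lock]: least fixpoint, start Z0 = Sat(lock) = {m0, m1, m4, m5}, add states in Sat(¬lock) with some successor in Z. Z1 = {m0, m1, m2, m4, m5}; fixed.
Sat(E[¬lock U lock]) = {m0, m1, m2, m4, m5}
E[recv U E[¬lock U lock]]: least fixpoint, start Z0 = Sat(E[¬lock U lock]) = {m0, m1, m2, m4, m5}, add states in Sat(recv) with some successor in Z. Already a fixed point.
Sat(E[recv U E[¬lock U lock]]) = {m0, m1, m2, m4, m5}
m3 ∉ Sat(E[recv U E[¬lock U lock]]) = {m0, m1, m2, m4, m5}, so the formula does not hold at m3.

No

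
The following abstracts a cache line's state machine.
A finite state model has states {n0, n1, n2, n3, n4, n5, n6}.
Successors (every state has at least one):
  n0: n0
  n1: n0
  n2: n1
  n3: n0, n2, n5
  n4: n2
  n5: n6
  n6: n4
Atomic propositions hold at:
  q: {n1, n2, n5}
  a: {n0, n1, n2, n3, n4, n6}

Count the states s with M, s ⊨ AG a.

AG a: greatest fixpoint, start Z0 = {n0, n1, n2, n3, n4, n6}, keep only states in Sat with every successor in Z. Z1 = {n0, n1, n2, n4, n6}; fixed.
Sat(AG a) = {n0, n1, n2, n4, n6}
|Sat(AG a)| = |{n0, n1, n2, n4, n6}| = 5.

5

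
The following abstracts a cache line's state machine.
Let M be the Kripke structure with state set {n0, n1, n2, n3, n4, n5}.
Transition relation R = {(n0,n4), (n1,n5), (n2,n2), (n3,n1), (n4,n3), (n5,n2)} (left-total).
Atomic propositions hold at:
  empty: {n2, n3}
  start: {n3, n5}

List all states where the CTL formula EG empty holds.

{n2}

EG empty: greatest fixpoint, start Z0 = {n2, n3}, keep only states in Sat with some successor in Z. Z1 = {n2}; fixed.
Sat(EG empty) = {n2}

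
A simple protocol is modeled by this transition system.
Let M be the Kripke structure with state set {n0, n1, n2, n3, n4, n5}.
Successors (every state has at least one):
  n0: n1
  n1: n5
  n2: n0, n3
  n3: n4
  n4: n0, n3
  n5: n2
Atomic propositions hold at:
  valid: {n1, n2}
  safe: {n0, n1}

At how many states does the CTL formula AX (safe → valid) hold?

4

Sat(safe → valid) = {n1, n2, n3, n4, n5}
Sat(AX (safe → valid)) = {s : every successor in {n1, n2, n3, n4, n5}} = {n0, n1, n3, n5}
|Sat(AX (safe → valid))| = |{n0, n1, n3, n5}| = 4.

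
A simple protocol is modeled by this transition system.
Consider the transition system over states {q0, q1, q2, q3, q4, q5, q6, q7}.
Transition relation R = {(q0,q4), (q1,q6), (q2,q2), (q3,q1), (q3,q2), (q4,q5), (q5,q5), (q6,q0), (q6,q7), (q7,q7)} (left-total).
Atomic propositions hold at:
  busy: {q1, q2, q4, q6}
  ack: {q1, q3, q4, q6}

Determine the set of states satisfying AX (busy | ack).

Sat(busy | ack) = {q1, q2, q3, q4, q6}
Sat(AX (busy | ack)) = {s : every successor in {q1, q2, q3, q4, q6}} = {q0, q1, q2, q3}

{q0, q1, q2, q3}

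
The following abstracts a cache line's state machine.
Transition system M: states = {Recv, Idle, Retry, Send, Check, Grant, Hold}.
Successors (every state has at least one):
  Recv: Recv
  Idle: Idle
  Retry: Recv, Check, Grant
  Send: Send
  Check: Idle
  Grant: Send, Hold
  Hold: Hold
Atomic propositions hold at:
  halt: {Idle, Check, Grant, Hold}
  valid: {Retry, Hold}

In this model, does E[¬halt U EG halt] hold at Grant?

Yes

Sat(¬halt) = {Recv, Retry, Send}
EG halt: greatest fixpoint, start Z0 = {Idle, Check, Grant, Hold}, keep only states in Sat with some successor in Z. Already a fixed point.
Sat(EG halt) = {Idle, Check, Grant, Hold}
E[¬halt U EG halt]: least fixpoint, start Z0 = Sat(EG halt) = {Idle, Check, Grant, Hold}, add states in Sat(¬halt) with some successor in Z. Z1 = {Idle, Retry, Check, Grant, Hold}; fixed.
Sat(E[¬halt U EG halt]) = {Idle, Retry, Check, Grant, Hold}
Grant ∈ Sat(E[¬halt U EG halt]) = {Idle, Retry, Check, Grant, Hold}, so the formula holds at Grant.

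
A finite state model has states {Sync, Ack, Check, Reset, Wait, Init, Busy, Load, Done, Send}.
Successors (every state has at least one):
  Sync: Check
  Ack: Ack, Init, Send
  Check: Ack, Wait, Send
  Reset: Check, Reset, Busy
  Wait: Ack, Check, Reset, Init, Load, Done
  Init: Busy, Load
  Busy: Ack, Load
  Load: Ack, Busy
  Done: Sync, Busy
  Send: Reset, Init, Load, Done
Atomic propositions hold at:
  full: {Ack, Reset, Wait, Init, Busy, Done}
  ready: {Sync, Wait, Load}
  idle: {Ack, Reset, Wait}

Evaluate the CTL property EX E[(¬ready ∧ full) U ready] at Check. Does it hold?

Yes

Sat(¬ready) = {Ack, Check, Reset, Init, Busy, Done, Send}
Sat(¬ready ∧ full) = {Ack, Reset, Init, Busy, Done}
E[(¬ready ∧ full) U ready]: least fixpoint, start Z0 = Sat(ready) = {Sync, Wait, Load}, add states in Sat(¬ready ∧ full) with some successor in Z. Z1 = {Sync, Wait, Init, Busy, Load, Done}; Z2 = {Sync, Ack, Reset, Wait, Init, Busy, Load, Done}; fixed.
Sat(E[(¬ready ∧ full) U ready]) = {Sync, Ack, Reset, Wait, Init, Busy, Load, Done}
Sat(EX E[(¬ready ∧ full) U ready]) = {s : some successor in {Sync, Ack, Reset, Wait, Init, Busy, Load, Done}} = {Ack, Check, Reset, Wait, Init, Busy, Load, Done, Send}
Check ∈ Sat(EX E[(¬ready ∧ full) U ready]) = {Ack, Check, Reset, Wait, Init, Busy, Load, Done, Send}, so the formula holds at Check.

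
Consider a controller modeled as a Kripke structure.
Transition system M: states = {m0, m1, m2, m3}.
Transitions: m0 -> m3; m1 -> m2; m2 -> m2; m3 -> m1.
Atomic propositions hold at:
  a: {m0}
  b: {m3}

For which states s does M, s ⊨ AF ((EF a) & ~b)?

{m0}

EF a: least fixpoint, start Z0 = {m0}, add states with some successor in Z. Already a fixed point.
Sat(EF a) = {m0}
Sat(~b) = {m0, m1, m2}
Sat((EF a) & ~b) = {m0}
AF ((EF a) & ~b): least fixpoint, start Z0 = {m0}, add states with every successor in Z. Already a fixed point.
Sat(AF ((EF a) & ~b)) = {m0}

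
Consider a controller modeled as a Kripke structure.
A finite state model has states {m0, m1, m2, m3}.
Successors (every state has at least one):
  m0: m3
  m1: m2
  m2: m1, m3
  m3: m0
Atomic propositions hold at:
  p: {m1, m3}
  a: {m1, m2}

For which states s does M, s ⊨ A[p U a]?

A[p U a]: least fixpoint, start Z0 = Sat(a) = {m1, m2}, add states in Sat(p) with every successor in Z. Already a fixed point.
Sat(A[p U a]) = {m1, m2}

{m1, m2}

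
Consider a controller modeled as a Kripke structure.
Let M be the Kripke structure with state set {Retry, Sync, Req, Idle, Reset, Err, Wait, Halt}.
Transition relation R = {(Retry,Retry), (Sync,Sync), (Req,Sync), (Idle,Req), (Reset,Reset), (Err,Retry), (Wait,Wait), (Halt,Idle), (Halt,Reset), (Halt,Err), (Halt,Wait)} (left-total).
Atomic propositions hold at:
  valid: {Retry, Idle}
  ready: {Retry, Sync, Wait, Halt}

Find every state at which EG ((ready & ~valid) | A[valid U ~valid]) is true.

Sat(~valid) = {Sync, Req, Reset, Err, Wait, Halt}
Sat(ready & ~valid) = {Sync, Wait, Halt}
A[valid U ~valid]: least fixpoint, start Z0 = Sat(~valid) = {Sync, Req, Reset, Err, Wait, Halt}, add states in Sat(valid) with every successor in Z. Z1 = {Sync, Req, Idle, Reset, Err, Wait, Halt}; fixed.
Sat(A[valid U ~valid]) = {Sync, Req, Idle, Reset, Err, Wait, Halt}
Sat((ready & ~valid) | A[valid U ~valid]) = {Sync, Req, Idle, Reset, Err, Wait, Halt}
EG ((ready & ~valid) | A[valid U ~valid]): greatest fixpoint, start Z0 = {Sync, Req, Idle, Reset, Err, Wait, Halt}, keep only states in Sat with some successor in Z. Z1 = {Sync, Req, Idle, Reset, Wait, Halt}; fixed.
Sat(EG ((ready & ~valid) | A[valid U ~valid])) = {Sync, Req, Idle, Reset, Wait, Halt}

{Sync, Req, Idle, Reset, Wait, Halt}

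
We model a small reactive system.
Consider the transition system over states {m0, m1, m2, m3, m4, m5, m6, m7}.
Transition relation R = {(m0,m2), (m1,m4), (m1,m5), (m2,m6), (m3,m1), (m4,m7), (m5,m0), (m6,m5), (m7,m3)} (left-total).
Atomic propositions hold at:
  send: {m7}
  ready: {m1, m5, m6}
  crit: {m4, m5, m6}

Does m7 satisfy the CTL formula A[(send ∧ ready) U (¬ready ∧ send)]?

Sat(send ∧ ready) = ∅
Sat(¬ready) = {m0, m2, m3, m4, m7}
Sat(¬ready ∧ send) = {m7}
A[(send ∧ ready) U (¬ready ∧ send)]: least fixpoint, start Z0 = Sat((¬ready ∧ send)) = {m7}, add states in Sat(send ∧ ready) with every successor in Z. Already a fixed point.
Sat(A[(send ∧ ready) U (¬ready ∧ send)]) = {m7}
m7 ∈ Sat(A[(send ∧ ready) U (¬ready ∧ send)]) = {m7}, so the formula holds at m7.

Yes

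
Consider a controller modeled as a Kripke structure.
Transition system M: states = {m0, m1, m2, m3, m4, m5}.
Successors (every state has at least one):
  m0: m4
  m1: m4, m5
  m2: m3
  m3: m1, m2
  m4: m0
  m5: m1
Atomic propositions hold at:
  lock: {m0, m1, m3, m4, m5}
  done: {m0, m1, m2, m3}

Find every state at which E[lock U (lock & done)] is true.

Sat(lock & done) = {m0, m1, m3}
E[lock U (lock & done)]: least fixpoint, start Z0 = Sat((lock & done)) = {m0, m1, m3}, add states in Sat(lock) with some successor in Z. Z1 = {m0, m1, m3, m4, m5}; fixed.
Sat(E[lock U (lock & done)]) = {m0, m1, m3, m4, m5}

{m0, m1, m3, m4, m5}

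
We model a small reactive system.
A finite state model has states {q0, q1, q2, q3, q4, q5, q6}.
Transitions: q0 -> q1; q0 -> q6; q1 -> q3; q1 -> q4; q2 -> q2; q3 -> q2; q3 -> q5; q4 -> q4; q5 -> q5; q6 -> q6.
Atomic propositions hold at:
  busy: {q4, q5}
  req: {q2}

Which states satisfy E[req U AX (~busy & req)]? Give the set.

Sat(~busy) = {q0, q1, q2, q3, q6}
Sat(~busy & req) = {q2}
Sat(AX (~busy & req)) = {s : every successor in {q2}} = {q2}
E[req U AX (~busy & req)]: least fixpoint, start Z0 = Sat(AX (~busy & req)) = {q2}, add states in Sat(req) with some successor in Z. Already a fixed point.
Sat(E[req U AX (~busy & req)]) = {q2}

{q2}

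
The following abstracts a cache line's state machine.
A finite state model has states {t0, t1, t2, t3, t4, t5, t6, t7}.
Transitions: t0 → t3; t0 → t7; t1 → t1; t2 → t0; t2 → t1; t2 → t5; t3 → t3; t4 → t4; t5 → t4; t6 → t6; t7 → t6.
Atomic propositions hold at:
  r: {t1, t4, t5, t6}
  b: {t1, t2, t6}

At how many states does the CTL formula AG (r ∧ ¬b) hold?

Sat(¬b) = {t0, t3, t4, t5, t7}
Sat(r ∧ ¬b) = {t4, t5}
AG (r ∧ ¬b): greatest fixpoint, start Z0 = {t4, t5}, keep only states in Sat with every successor in Z. Already a fixed point.
Sat(AG (r ∧ ¬b)) = {t4, t5}
|Sat(AG (r ∧ ¬b))| = |{t4, t5}| = 2.

2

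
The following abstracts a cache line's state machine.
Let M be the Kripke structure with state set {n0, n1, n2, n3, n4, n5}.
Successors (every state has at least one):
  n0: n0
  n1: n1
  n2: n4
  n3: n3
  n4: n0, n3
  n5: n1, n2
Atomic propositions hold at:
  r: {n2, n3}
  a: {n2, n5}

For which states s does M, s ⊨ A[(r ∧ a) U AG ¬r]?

Sat(r ∧ a) = {n2}
Sat(¬r) = {n0, n1, n4, n5}
AG ¬r: greatest fixpoint, start Z0 = {n0, n1, n4, n5}, keep only states in Sat with every successor in Z. Z1 = {n0, n1}; fixed.
Sat(AG ¬r) = {n0, n1}
A[(r ∧ a) U AG ¬r]: least fixpoint, start Z0 = Sat(AG ¬r) = {n0, n1}, add states in Sat(r ∧ a) with every successor in Z. Already a fixed point.
Sat(A[(r ∧ a) U AG ¬r]) = {n0, n1}

{n0, n1}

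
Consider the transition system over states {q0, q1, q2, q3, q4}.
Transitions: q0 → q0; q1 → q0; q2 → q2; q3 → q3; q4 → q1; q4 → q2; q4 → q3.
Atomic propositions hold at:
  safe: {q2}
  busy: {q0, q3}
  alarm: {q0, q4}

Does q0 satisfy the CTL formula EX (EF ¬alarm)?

No

Sat(¬alarm) = {q1, q2, q3}
EF ¬alarm: least fixpoint, start Z0 = {q1, q2, q3}, add states with some successor in Z. Z1 = {q1, q2, q3, q4}; fixed.
Sat(EF ¬alarm) = {q1, q2, q3, q4}
Sat(EX (EF ¬alarm)) = {s : some successor in {q1, q2, q3, q4}} = {q2, q3, q4}
q0 ∉ Sat(EX (EF ¬alarm)) = {q2, q3, q4}, so the formula does not hold at q0.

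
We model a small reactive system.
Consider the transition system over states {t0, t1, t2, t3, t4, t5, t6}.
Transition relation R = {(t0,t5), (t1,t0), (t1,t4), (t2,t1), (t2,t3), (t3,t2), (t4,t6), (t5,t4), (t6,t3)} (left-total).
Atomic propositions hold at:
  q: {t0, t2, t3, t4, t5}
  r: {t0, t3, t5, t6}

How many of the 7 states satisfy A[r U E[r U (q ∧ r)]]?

Sat(q ∧ r) = {t0, t3, t5}
E[r U (q ∧ r)]: least fixpoint, start Z0 = Sat((q ∧ r)) = {t0, t3, t5}, add states in Sat(r) with some successor in Z. Z1 = {t0, t3, t5, t6}; fixed.
Sat(E[r U (q ∧ r)]) = {t0, t3, t5, t6}
A[r U E[r U (q ∧ r)]]: least fixpoint, start Z0 = Sat(E[r U (q ∧ r)]) = {t0, t3, t5, t6}, add states in Sat(r) with every successor in Z. Already a fixed point.
Sat(A[r U E[r U (q ∧ r)]]) = {t0, t3, t5, t6}
|Sat(A[r U E[r U (q ∧ r)]])| = |{t0, t3, t5, t6}| = 4.

4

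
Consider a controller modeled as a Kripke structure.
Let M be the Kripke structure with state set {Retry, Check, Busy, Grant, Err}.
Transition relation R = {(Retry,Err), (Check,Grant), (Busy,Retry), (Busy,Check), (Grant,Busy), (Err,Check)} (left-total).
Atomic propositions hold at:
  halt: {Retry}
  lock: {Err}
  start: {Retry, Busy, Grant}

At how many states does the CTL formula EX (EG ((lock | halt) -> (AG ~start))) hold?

4

Sat(lock | halt) = {Retry, Err}
Sat(~start) = {Check, Err}
AG ~start: greatest fixpoint, start Z0 = {Check, Err}, keep only states in Sat with every successor in Z. Z1 = {Err}; Z2 = ∅; fixed.
Sat(AG ~start) = ∅
Sat((lock | halt) -> (AG ~start)) = {Check, Busy, Grant}
EG ((lock | halt) -> (AG ~start)): greatest fixpoint, start Z0 = {Check, Busy, Grant}, keep only states in Sat with some successor in Z. Already a fixed point.
Sat(EG ((lock | halt) -> (AG ~start))) = {Check, Busy, Grant}
Sat(EX (EG ((lock | halt) -> (AG ~start)))) = {s : some successor in {Check, Busy, Grant}} = {Check, Busy, Grant, Err}
|Sat(EX (EG ((lock | halt) -> (AG ~start))))| = |{Check, Busy, Grant, Err}| = 4.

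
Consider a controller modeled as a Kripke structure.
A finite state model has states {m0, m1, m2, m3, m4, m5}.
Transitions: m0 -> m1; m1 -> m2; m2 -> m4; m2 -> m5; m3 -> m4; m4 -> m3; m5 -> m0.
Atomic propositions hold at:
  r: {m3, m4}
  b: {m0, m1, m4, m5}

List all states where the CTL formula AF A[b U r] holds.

{m3, m4}

A[b U r]: least fixpoint, start Z0 = Sat(r) = {m3, m4}, add states in Sat(b) with every successor in Z. Already a fixed point.
Sat(A[b U r]) = {m3, m4}
AF A[b U r]: least fixpoint, start Z0 = {m3, m4}, add states with every successor in Z. Already a fixed point.
Sat(AF A[b U r]) = {m3, m4}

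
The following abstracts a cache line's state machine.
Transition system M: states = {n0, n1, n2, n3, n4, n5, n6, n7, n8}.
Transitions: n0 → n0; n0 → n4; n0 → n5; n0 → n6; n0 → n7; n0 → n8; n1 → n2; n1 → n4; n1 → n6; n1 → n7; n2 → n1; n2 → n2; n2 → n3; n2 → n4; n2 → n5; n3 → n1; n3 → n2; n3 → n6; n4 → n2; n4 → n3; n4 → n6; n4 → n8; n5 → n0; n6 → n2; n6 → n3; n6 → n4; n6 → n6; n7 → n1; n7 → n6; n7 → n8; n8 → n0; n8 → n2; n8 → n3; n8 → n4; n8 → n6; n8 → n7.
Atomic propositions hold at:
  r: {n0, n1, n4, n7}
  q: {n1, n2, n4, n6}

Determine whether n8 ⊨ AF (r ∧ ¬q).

Sat(¬q) = {n0, n3, n5, n7, n8}
Sat(r ∧ ¬q) = {n0, n7}
AF (r ∧ ¬q): least fixpoint, start Z0 = {n0, n7}, add states with every successor in Z. Z1 = {n0, n5, n7}; fixed.
Sat(AF (r ∧ ¬q)) = {n0, n5, n7}
n8 ∉ Sat(AF (r ∧ ¬q)) = {n0, n5, n7}, so the formula does not hold at n8.

No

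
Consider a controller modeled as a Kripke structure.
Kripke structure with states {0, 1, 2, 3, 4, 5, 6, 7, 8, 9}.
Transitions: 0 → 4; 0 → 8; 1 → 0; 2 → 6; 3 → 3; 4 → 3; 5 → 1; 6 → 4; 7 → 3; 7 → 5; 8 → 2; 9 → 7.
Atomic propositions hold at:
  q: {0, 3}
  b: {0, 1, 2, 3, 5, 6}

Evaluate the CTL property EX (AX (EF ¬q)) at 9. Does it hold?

Sat(¬q) = {1, 2, 4, 5, 6, 7, 8, 9}
EF ¬q: least fixpoint, start Z0 = {1, 2, 4, 5, 6, 7, 8, 9}, add states with some successor in Z. Z1 = {0, 1, 2, 4, 5, 6, 7, 8, 9}; fixed.
Sat(EF ¬q) = {0, 1, 2, 4, 5, 6, 7, 8, 9}
Sat(AX (EF ¬q)) = {s : every successor in {0, 1, 2, 4, 5, 6, 7, 8, 9}} = {0, 1, 2, 5, 6, 8, 9}
Sat(EX (AX (EF ¬q))) = {s : some successor in {0, 1, 2, 5, 6, 8, 9}} = {0, 1, 2, 5, 7, 8}
9 ∉ Sat(EX (AX (EF ¬q))) = {0, 1, 2, 5, 7, 8}, so the formula does not hold at 9.

No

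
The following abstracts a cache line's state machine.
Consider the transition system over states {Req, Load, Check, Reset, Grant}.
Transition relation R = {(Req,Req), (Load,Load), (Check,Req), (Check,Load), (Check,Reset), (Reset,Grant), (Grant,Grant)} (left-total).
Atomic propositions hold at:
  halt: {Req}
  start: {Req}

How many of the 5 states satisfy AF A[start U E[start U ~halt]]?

Sat(~halt) = {Load, Check, Reset, Grant}
E[start U ~halt]: least fixpoint, start Z0 = Sat(~halt) = {Load, Check, Reset, Grant}, add states in Sat(start) with some successor in Z. Already a fixed point.
Sat(E[start U ~halt]) = {Load, Check, Reset, Grant}
A[start U E[start U ~halt]]: least fixpoint, start Z0 = Sat(E[start U ~halt]) = {Load, Check, Reset, Grant}, add states in Sat(start) with every successor in Z. Already a fixed point.
Sat(A[start U E[start U ~halt]]) = {Load, Check, Reset, Grant}
AF A[start U E[start U ~halt]]: least fixpoint, start Z0 = {Load, Check, Reset, Grant}, add states with every successor in Z. Already a fixed point.
Sat(AF A[start U E[start U ~halt]]) = {Load, Check, Reset, Grant}
|Sat(AF A[start U E[start U ~halt]])| = |{Load, Check, Reset, Grant}| = 4.

4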